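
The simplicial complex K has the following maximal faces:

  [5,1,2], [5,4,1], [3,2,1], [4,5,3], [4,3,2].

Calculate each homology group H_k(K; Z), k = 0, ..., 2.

H_0 = Z,  H_1 = Z,  H_2 = 0.

Fix the vertex order 1 < 2 < 3 < 4 < 5 and write every simplex with vertices in increasing order. Then dim K = 2 and the simplices of K are:

  0-simplices (5): [1], [2], [3], [4], [5]
  1-simplices (10): [1,2], [1,3], [1,4], [1,5], [2,3], [2,4], [2,5], [3,4], [3,5], [4,5]
  2-simplices (5): [1,2,3], [1,2,5], [1,4,5], [2,3,4], [3,4,5]

giving chain groups C_0 ≅ Z^5, C_1 ≅ Z^10, C_2 ≅ Z^5.

The boundary map ∂_1: C_1 → C_0 maps an edge to its endpoints' difference, ∂[p,q] = q − p. For instance
  ∂[2,3] = [3] − [2].
This gives a 5×10 integer matrix of rank 4; reducing to Smith normal form yields diagonal entries (1,1,1,1).

∂_2: C_2 → C_1 acts by ∂[p,q,r] = [q,r] − [p,r] + [p,q]. For instance
  ∂[3,4,5] = [4,5] − [3,5] + [3,4],
  ∂[1,4,5] = [4,5] − [1,5] + [1,4].
As a 10×5 matrix over Z this has rank 5, with invariant factors (1,1,1,1,1).

Now H_k = ker ∂_k / im ∂_{k+1}, so:

  H_0: rank C_0 − rank ∂_1 = 5 − 4 = 1, and the invariant factors of ∂_1 are all 1, so H_0 = Z.
  H_1: rank ker ∂_1 − rank ∂_2 = (10 − 4) − 5 = 1, and the invariant factors of ∂_2 are all 1, so H_1 = Z.
  H_2: rank ker ∂_2 − rank ∂_3 = (5 − 5) − 0 = 0, and there is no ∂_3, so H_2 = 0.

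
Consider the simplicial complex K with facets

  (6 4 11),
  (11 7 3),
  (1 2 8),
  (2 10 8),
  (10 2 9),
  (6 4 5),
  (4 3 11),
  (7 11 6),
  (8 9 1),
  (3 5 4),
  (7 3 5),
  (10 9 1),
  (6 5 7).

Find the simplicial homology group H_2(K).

Fix the vertex order 1 < 2 < 3 < 4 < 5 < 6 < 7 < 8 < 9 < 10 < 11 and write every simplex with vertices in increasing order. Then dim K = 2 and the simplices of K are:

  0-simplices (11): [1], [2], [3], [4], [5], [6], [7], [8], [9], [10], [11]
  1-simplices (22): [1,2], [1,8], [1,9], [1,10], [2,8], [2,9], [2,10], [3,4], [3,5], [3,7], [3,11], [4,5], [4,6], [4,11], [5,6], [5,7], [6,7], [6,11], [7,11], [8,9], [8,10], [9,10]
  2-simplices (13): [1,2,8], [1,8,9], [1,9,10], [2,8,10], [2,9,10], [3,4,5], [3,4,11], [3,5,7], [3,7,11], [4,5,6], [4,6,11], [5,6,7], [6,7,11]

so the chain groups are C_0 ≅ Z^11, C_1 ≅ Z^22, C_2 ≅ Z^13.

The boundary map ∂_1: C_1 → C_0 sends each edge [p,q] (with p < q) to q − p. For instance
  ∂[2,8] = [8] − [2].
This gives a 11×22 integer matrix of rank 9; reducing to Smith normal form yields diagonal entries (1,1,1,1,1,1,1,1,1).

The boundary map ∂_2: C_2 → C_1 maps a triangle to the signed sum of its edges. For instance
  ∂[3,7,11] = [7,11] − [3,11] + [3,7],
  ∂[4,6,11] = [6,11] − [4,11] + [4,6].
The 22×13 boundary matrix has rank 12 and Smith normal form diag(1,1,1,1,1,1,1,1,1,1,1,1).

Reading off H_k = ker ∂_k / im ∂_{k+1}:

  H_2: rank ker ∂_2 − rank ∂_3 = (13 − 12) − 0 = 1, and there is no ∂_3, so H_2 = Z.

H_2 ≅ Z.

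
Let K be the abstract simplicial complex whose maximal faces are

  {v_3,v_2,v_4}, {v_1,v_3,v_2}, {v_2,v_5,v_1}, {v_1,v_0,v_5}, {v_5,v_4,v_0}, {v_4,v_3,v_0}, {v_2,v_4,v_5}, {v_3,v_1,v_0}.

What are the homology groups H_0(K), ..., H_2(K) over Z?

H_0 = Z,  H_1 = 0,  H_2 = Z.

Take the total order v_0 < v_1 < v_2 < v_3 < v_4 < v_5 on the vertex set. Then K (dimension 2) consists of the simplices:

  0-simplices (6): [v_0], [v_1], [v_2], [v_3], [v_4], [v_5]
  1-simplices (12): [v_0,v_1], [v_0,v_3], [v_0,v_4], [v_0,v_5], [v_1,v_2], [v_1,v_3], [v_1,v_5], [v_2,v_3], [v_2,v_4], [v_2,v_5], [v_3,v_4], [v_4,v_5]
  2-simplices (8): [v_0,v_1,v_3], [v_0,v_1,v_5], [v_0,v_3,v_4], [v_0,v_4,v_5], [v_1,v_2,v_3], [v_1,v_2,v_5], [v_2,v_3,v_4], [v_2,v_4,v_5]

giving chain groups C_0 ≅ Z^6, C_1 ≅ Z^12, C_2 ≅ Z^8.

∂_1: C_1 → C_0 sends each edge [p,q] (with p < q) to q − p. For instance
  ∂[v_3,v_4] = [v_4] − [v_3].
The resulting 6×12 matrix has rank 5, and its Smith normal form has invariant factors (1,1,1,1,1).

The boundary map ∂_2: C_2 → C_1 maps a triangle to the signed sum of its edges. For instance
  ∂[v_0,v_1,v_3] = [v_1,v_3] − [v_0,v_3] + [v_0,v_1],
  ∂[v_1,v_2,v_3] = [v_2,v_3] − [v_1,v_3] + [v_1,v_2].
The resulting 12×8 matrix has rank 7, and its Smith normal form has invariant factors (1,1,1,1,1,1,1).

From H_k ≅ ker(∂_k) / im(∂_{k+1}) we obtain:

  H_0: rank C_0 − rank ∂_1 = 6 − 5 = 1, and the invariant factors of ∂_1 are all 1, so H_0 = Z.
  H_1: rank ker ∂_1 − rank ∂_2 = (12 − 5) − 7 = 0, and the invariant factors of ∂_2 are all 1, so H_1 = 0.
  H_2: rank ker ∂_2 − rank ∂_3 = (8 − 7) − 0 = 1, and there is no ∂_3, so H_2 = Z.

As a check, the Euler characteristic is 6 − 12 + 8 = 2, which agrees with 1 − 0 + 1 = 2.
(K is a triangulation of the 2-sphere S^2.)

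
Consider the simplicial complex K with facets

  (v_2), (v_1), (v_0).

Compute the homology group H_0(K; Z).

H_0 = Z^3.

Order the vertices as v_0 < v_1 < v_2. Listing each simplex with vertices in this order, K has dimension 0 with simplices:

  0-simplices (3): [v_0], [v_1], [v_2]

so the chain groups are C_0 ≅ Z^3.

Reading off H_k = ker ∂_k / im ∂_{k+1}:

  H_0: rank C_0 − rank ∂_1 = 3 − 0 = 3, and there is no ∂_1, so H_0 ≅ Z^3.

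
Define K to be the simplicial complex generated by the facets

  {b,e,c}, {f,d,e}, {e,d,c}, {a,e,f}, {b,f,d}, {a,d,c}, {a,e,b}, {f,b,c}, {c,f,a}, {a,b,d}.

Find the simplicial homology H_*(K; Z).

H_0 ≅ Z,  H_1 ≅ Z_2,  H_2 = 0.

We work with the vertex ordering a < b < c < d < e < f. The simplices of K, each written with vertices in increasing order, are:

  0-simplices (6): a, b, c, d, e, f
  1-simplices (15): ab, ac, ad, ae, af, bc, bd, be, bf, cd, ce, cf, de, df, ef
  2-simplices (10): abd, abe, acd, acf, aef, bce, bcf, bdf, cde, def

Hence C_0 ≅ Z^6, C_1 ≅ Z^15, C_2 ≅ Z^10.

Boundary ∂_1: C_1 → C_0 is given by ∂[p,q] = [q] − [p].
This gives a 6×15 integer matrix of rank 5; reducing to Smith normal form yields diagonal entries (1,1,1,1,1).

Boundary ∂_2: C_2 → C_1 sends each 2-simplex [p,q,r] to [q,r] − [p,r] + [p,q]. For instance
  ∂bdf = df − bf + bd,
  ∂aef = ef − af + ae.
The 15×10 boundary matrix has rank 10 and Smith normal form diag(1,1,1,1,1,1,1,1,1,2).

Now H_k = ker ∂_k / im ∂_{k+1}, so:

  H_0: rank C_0 − rank ∂_1 = 6 − 5 = 1, and the invariant factors of ∂_1 are all 1, so H_0 ≅ Z.
  H_1: rank ker ∂_1 − rank ∂_2 = (15 − 5) − 10 = 0, and ∂_2 has invariant factor 2 > 1, so H_1 ≅ Z_2.
  H_2: rank ker ∂_2 − rank ∂_3 = (10 − 10) − 0 = 0, and there is no ∂_3, so H_2 ≅ 0.

As a check, the Euler characteristic is 6 − 15 + 10 = 1, which agrees with 1 − 0 + 0 = 1.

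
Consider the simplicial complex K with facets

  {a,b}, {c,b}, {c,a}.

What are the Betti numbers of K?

K has 3 vertices, 3 edges.
rank ∂_0 = 0, rank ∂_1 = 2 ⇒ b_0 = 3 − 0 − 2 = 1; all invariant factors of ∂_1 are 1 so no torsion. So H_0 = Z.
rank ∂_1 = 2, rank ∂_2 = 0 ⇒ b_1 = 3 − 2 − 0 = 1. So H_1 = Z.

b_0 = 1, b_1 = 1.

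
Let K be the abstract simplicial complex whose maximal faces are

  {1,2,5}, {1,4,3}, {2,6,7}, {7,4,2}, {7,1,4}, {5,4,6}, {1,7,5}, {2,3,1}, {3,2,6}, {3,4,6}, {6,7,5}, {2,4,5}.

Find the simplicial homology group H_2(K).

H_2 = 0.

K has 7 vertices, 18 edges, 12 triangles.
rank ∂_2 = 12, rank ∂_3 = 0 ⇒ b_2 = 12 − 12 − 0 = 0. So H_2 = 0.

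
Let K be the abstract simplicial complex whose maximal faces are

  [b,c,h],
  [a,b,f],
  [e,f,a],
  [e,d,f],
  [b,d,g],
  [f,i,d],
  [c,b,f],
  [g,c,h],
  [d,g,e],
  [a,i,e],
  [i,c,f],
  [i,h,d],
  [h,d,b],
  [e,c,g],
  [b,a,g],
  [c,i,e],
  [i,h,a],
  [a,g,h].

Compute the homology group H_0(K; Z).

H_0 ≅ Z.

Order the vertices as a < b < c < d < e < f < g < h < i. Listing each simplex with vertices in this order, K has dimension 2 with simplices:

  0-simplices (9): a, b, c, d, e, f, g, h, i
  1-simplices (27): ab, ae, af, ag, ah, ai, bc, bd, bf, bg, bh, ce, cf, cg, ch, ci, de, df, dg, dh, di, ef, eg, ei, fi, gh, hi
  2-simplices (18): abf, abg, aef, aei, agh, ahi, bcf, bch, bdg, bdh, ceg, cei, cfi, cgh, def, deg, dfi, dhi

so the chain groups are C_0 ≅ Z^9, C_1 ≅ Z^27, C_2 ≅ Z^18.

The boundary map ∂_1: C_1 → C_0 is given by ∂[p,q] = [q] − [p]. For instance
  ∂bg = g − b.
As a 9×27 matrix over Z this has rank 8, with invariant factors (1,1,1,1,1,1,1,1).

Boundary ∂_2: C_2 → C_1 acts by ∂[p,q,r] = [q,r] − [p,r] + [p,q]. For instance
  ∂bdg = dg − bg + bd,
  ∂ahi = hi − ai + ah.
As a 27×18 matrix over Z this has rank 18, with invariant factors (1,1,1,1,1,1,1,1,1,1,1,1,1,1,1,1,1,2).

Reading off H_k = ker ∂_k / im ∂_{k+1}:

  H_0: rank C_0 − rank ∂_1 = 9 − 8 = 1, and the invariant factors of ∂_1 are all 1, so H_0 = Z.

(K is a triangulation of the Klein bottle.)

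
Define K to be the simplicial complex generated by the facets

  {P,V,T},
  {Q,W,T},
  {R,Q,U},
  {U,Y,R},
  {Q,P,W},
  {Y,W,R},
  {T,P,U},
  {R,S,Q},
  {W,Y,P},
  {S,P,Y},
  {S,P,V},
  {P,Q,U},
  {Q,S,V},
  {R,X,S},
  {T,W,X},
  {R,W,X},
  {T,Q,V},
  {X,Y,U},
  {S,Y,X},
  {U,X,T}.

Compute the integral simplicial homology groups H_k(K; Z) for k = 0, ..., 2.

H_0 = Z,  H_1 = Z ⊕ Z_2,  H_2 = 0.

Fix the vertex order P < Q < R < S < T < U < V < W < X < Y and write every simplex with vertices in increasing order. Then dim K = 2 and the simplices of K are:

  0-simplices (10): P, Q, R, S, T, U, V, W, X, Y
  1-simplices (30): PQ, PS, PT, PU, PV, PW, PY, QR, QS, QT, QU, QV, QW, RS, RU, RW, RX, RY, SV, SX, SY, TU, TV, TW, TX, UX, UY, WX, WY, XY
  2-simplices (20): PQU, PQW, PSV, PSY, PTU, PTV, PWY, QRS, QRU, QSV, QTV, QTW, RSX, RUY, RWX, RWY, SXY, TUX, TWX, UXY

Hence C_0 ≅ Z^10, C_1 ≅ Z^30, C_2 ≅ Z^20.

∂_1: C_1 → C_0 sends each edge [p,q] (with p < q) to q − p.
This gives a 10×30 integer matrix of rank 9; reducing to Smith normal form yields diagonal entries (1,1,1,1,1,1,1,1,1).

Boundary ∂_2: C_2 → C_1 sends each 2-simplex [p,q,r] to [q,r] − [p,r] + [p,q]. For instance
  ∂TWX = WX − TX + TW,
  ∂QTW = TW − QW + QT.
As a 30×20 matrix over Z this has rank 20, with invariant factors (1,1,1,1,1,1,1,1,1,1,1,1,1,1,1,1,1,1,1,2).

From H_k ≅ ker(∂_k) / im(∂_{k+1}) we obtain:

  H_0: rank C_0 − rank ∂_1 = 10 − 9 = 1, and the invariant factors of ∂_1 are all 1, so H_0 = Z.
  H_1: rank ker ∂_1 − rank ∂_2 = (30 − 9) − 20 = 1, and ∂_2 has invariant factor 2 > 1, so H_1 = Z ⊕ Z_2.
  H_2: rank ker ∂_2 − rank ∂_3 = (20 − 20) − 0 = 0, and there is no ∂_3, so H_2 = 0.

As a check, the Euler characteristic is 10 − 30 + 20 = 0, which agrees with 1 − 1 + 0 = 0.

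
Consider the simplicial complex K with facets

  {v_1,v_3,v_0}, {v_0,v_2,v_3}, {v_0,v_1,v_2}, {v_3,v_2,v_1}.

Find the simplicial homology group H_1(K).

H_1 ≅ 0.

Fix the vertex order v_0 < v_1 < v_2 < v_3 and write every simplex with vertices in increasing order. Then dim K = 2 and the simplices of K are:

  0-simplices (4): [v_0], [v_1], [v_2], [v_3]
  1-simplices (6): [v_0,v_1], [v_0,v_2], [v_0,v_3], [v_1,v_2], [v_1,v_3], [v_2,v_3]
  2-simplices (4): [v_0,v_1,v_2], [v_0,v_1,v_3], [v_0,v_2,v_3], [v_1,v_2,v_3]

Hence C_0 ≅ Z^4, C_1 ≅ Z^6, C_2 ≅ Z^4.

∂_1: C_1 → C_0 is given by ∂[p,q] = [q] − [p]. For instance
  ∂[v_2,v_3] = [v_3] − [v_2].
As a 4×6 matrix over Z this has rank 3, with invariant factors (1,1,1).

The boundary map ∂_2: C_2 → C_1 maps a triangle to the signed sum of its edges. For instance
  ∂[v_0,v_2,v_3] = [v_2,v_3] − [v_0,v_3] + [v_0,v_2],
  ∂[v_1,v_2,v_3] = [v_2,v_3] − [v_1,v_3] + [v_1,v_2].
This gives a 6×4 integer matrix of rank 3; reducing to Smith normal form yields diagonal entries (1,1,1).

Reading off H_k = ker ∂_k / im ∂_{k+1}:

  H_1: rank ker ∂_1 − rank ∂_2 = (6 − 3) − 3 = 0, and the invariant factors of ∂_2 are all 1, so H_1 ≅ 0.

(K is a triangulation of the 2-sphere S^2.)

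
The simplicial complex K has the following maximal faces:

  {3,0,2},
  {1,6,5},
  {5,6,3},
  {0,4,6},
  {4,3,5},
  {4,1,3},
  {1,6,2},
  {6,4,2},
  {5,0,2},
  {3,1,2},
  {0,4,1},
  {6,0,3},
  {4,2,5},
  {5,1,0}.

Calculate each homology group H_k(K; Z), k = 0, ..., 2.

Order the vertices as 0 < 1 < 2 < 3 < 4 < 5 < 6. Listing each simplex with vertices in this order, K has dimension 2 with simplices:

  0-simplices (7): [0], [1], [2], [3], [4], [5], [6]
  1-simplices (21): [0,1], [0,2], [0,3], [0,4], [0,5], [0,6], [1,2], [1,3], [1,4], [1,5], [1,6], [2,3], [2,4], [2,5], [2,6], [3,4], [3,5], [3,6], [4,5], [4,6], [5,6]
  2-simplices (14): [0,1,4], [0,1,5], [0,2,3], [0,2,5], [0,3,6], [0,4,6], [1,2,3], [1,2,6], [1,3,4], [1,5,6], [2,4,5], [2,4,6], [3,4,5], [3,5,6]

so the chain groups are C_0 ≅ Z^7, C_1 ≅ Z^21, C_2 ≅ Z^14.

∂_1: C_1 → C_0 maps an edge to its endpoints' difference, ∂[p,q] = q − p. For instance
  ∂[0,2] = [2] − [0].
This gives a 7×21 integer matrix of rank 6; reducing to Smith normal form yields diagonal entries (1,1,1,1,1,1).

The boundary map ∂_2: C_2 → C_1 sends each 2-simplex [p,q,r] to [q,r] − [p,r] + [p,q]. For instance
  ∂[0,2,5] = [2,5] − [0,5] + [0,2],
  ∂[1,2,3] = [2,3] − [1,3] + [1,2].
The resulting 21×14 matrix has rank 13, and its Smith normal form has invariant factors (1,1,1,1,1,1,1,1,1,1,1,1,1).

Now H_k = ker ∂_k / im ∂_{k+1}, so:

  H_0: rank C_0 − rank ∂_1 = 7 − 6 = 1, and the invariant factors of ∂_1 are all 1, so H_0 ≅ Z.
  H_1: rank ker ∂_1 − rank ∂_2 = (21 − 6) − 13 = 2, and the invariant factors of ∂_2 are all 1, so H_1 ≅ Z^2.
  H_2: rank ker ∂_2 − rank ∂_3 = (14 − 13) − 0 = 1, and there is no ∂_3, so H_2 ≅ Z.

As a check, the Euler characteristic is 7 − 21 + 14 = 0, which agrees with 1 − 2 + 1 = 0.

H_0 = Z,  H_1 = Z^2,  H_2 = Z.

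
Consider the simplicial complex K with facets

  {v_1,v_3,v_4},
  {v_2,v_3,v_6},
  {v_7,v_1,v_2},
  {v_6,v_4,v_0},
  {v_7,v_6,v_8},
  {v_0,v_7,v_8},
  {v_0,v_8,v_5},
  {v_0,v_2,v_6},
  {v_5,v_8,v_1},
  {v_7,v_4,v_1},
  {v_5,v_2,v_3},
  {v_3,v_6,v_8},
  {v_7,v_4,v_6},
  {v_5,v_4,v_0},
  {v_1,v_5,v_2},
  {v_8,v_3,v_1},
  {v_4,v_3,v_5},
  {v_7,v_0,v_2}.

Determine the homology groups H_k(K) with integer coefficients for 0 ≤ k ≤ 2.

Fix the vertex order v_0 < v_1 < v_2 < v_3 < v_4 < v_5 < v_6 < v_7 < v_8 and write every simplex with vertices in increasing order. Then dim K = 2 and the simplices of K are:

  0-simplices (9): [v_0], [v_1], [v_2], [v_3], [v_4], [v_5], [v_6], [v_7], [v_8]
  1-simplices (27): (27 of them)
  2-simplices (18): (18 of them)

Hence C_0 ≅ Z^9, C_1 ≅ Z^27, C_2 ≅ Z^18.

∂_1: C_1 → C_0 is given by ∂[p,q] = [q] − [p]. For instance
  ∂[v_6,v_7] = [v_7] − [v_6].
The 9×27 boundary matrix has rank 8 and Smith normal form diag(1,1,1,1,1,1,1,1).

∂_2: C_2 → C_1 maps a triangle to the signed sum of its edges. For instance
  ∂[v_1,v_3,v_4] = [v_3,v_4] − [v_1,v_4] + [v_1,v_3],
  ∂[v_1,v_2,v_5] = [v_2,v_5] − [v_1,v_5] + [v_1,v_2].
The resulting 27×18 matrix has rank 18, and its Smith normal form has invariant factors (1,1,1,1,1,1,1,1,1,1,1,1,1,1,1,1,1,2).

Now H_k = ker ∂_k / im ∂_{k+1}, so:

  H_0: rank C_0 − rank ∂_1 = 9 − 8 = 1, and the invariant factors of ∂_1 are all 1, so H_0 ≅ Z.
  H_1: rank ker ∂_1 − rank ∂_2 = (27 − 8) − 18 = 1, and ∂_2 has invariant factor 2 > 1, so H_1 ≅ Z ⊕ Z/2Z.
  H_2: rank ker ∂_2 − rank ∂_3 = (18 − 18) − 0 = 0, and there is no ∂_3, so H_2 ≅ 0.

(K is a triangulation of the Klein bottle.)

H_0 = Z,  H_1 = Z ⊕ Z/2Z,  H_2 = 0.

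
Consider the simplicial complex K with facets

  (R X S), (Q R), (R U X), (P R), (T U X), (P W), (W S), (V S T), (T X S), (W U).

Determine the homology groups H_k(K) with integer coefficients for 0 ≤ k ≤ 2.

H_0 ≅ Z,  H_1 ≅ Z^2,  H_2 = 0.

Take the total order P < Q < R < S < T < U < V < W < X on the vertex set. Then K (dimension 2) consists of the simplices:

  0-simplices (9): P, Q, R, S, T, U, V, W, X
  1-simplices (15): PR, PW, QR, RS, RU, RX, ST, SV, SW, SX, TU, TV, TX, UW, UX
  2-simplices (5): RSX, RUX, STV, STX, TUX

so the chain groups are C_0 ≅ Z^9, C_1 ≅ Z^15, C_2 ≅ Z^5.

The boundary map ∂_1: C_1 → C_0 sends each edge [p,q] (with p < q) to q − p. For instance
  ∂SX = X − S.
The resulting 9×15 matrix has rank 8, and its Smith normal form has invariant factors (1,1,1,1,1,1,1,1).

Boundary ∂_2: C_2 → C_1 acts by ∂[p,q,r] = [q,r] − [p,r] + [p,q]. For instance
  ∂TUX = UX − TX + TU,
  ∂RSX = SX − RX + RS.
This gives a 15×5 integer matrix of rank 5; reducing to Smith normal form yields diagonal entries (1,1,1,1,1).

Computing H_k = (kernel of ∂_k) / (image of ∂_{k+1}):

  H_0: rank C_0 − rank ∂_1 = 9 − 8 = 1, and the invariant factors of ∂_1 are all 1, so H_0 ≅ Z.
  H_1: rank ker ∂_1 − rank ∂_2 = (15 − 8) − 5 = 2, and the invariant factors of ∂_2 are all 1, so H_1 ≅ Z^2.
  H_2: rank ker ∂_2 − rank ∂_3 = (5 − 5) − 0 = 0, and there is no ∂_3, so H_2 ≅ 0.

As a check, the Euler characteristic is 9 − 15 + 5 = -1, which agrees with 1 − 2 + 0 = -1.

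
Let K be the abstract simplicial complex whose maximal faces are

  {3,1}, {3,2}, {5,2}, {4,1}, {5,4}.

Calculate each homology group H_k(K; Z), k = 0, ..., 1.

H_0 = Z,  H_1 = Z.

Fix the vertex order 1 < 2 < 3 < 4 < 5 and write every simplex with vertices in increasing order. Then dim K = 1 and the simplices of K are:

  0-simplices (5): [1], [2], [3], [4], [5]
  1-simplices (5): [1,3], [1,4], [2,3], [2,5], [4,5]

giving chain groups C_0 ≅ Z^5, C_1 ≅ Z^5.

∂_1: C_1 → C_0 maps an edge to its endpoints' difference, ∂[p,q] = q − p. For instance
  ∂[4,5] = [5] − [4].
The 5×5 boundary matrix has rank 4 and Smith normal form diag(1,1,1,1).

Computing H_k = (kernel of ∂_k) / (image of ∂_{k+1}):

  H_0: rank C_0 − rank ∂_1 = 5 − 4 = 1, and the invariant factors of ∂_1 are all 1, so H_0 = Z.
  H_1: rank ker ∂_1 − rank ∂_2 = (5 − 4) − 0 = 1, and there is no ∂_2, so H_1 = Z.

As a check, the Euler characteristic is 5 − 5 = 0, which agrees with 1 − 1 = 0.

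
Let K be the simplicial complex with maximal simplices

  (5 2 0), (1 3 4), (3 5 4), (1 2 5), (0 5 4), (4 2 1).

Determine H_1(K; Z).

H_1 = Z.

Order the vertices as 0 < 1 < 2 < 3 < 4 < 5. Listing each simplex with vertices in this order, K has dimension 2 with simplices:

  0-simplices (6): [0], [1], [2], [3], [4], [5]
  1-simplices (12): [0,2], [0,4], [0,5], [1,2], [1,3], [1,4], [1,5], [2,4], [2,5], [3,4], [3,5], [4,5]
  2-simplices (6): [0,2,5], [0,4,5], [1,2,4], [1,2,5], [1,3,4], [3,4,5]

so the chain groups are C_0 ≅ Z^6, C_1 ≅ Z^12, C_2 ≅ Z^6.

Boundary ∂_1: C_1 → C_0 is given by ∂[p,q] = [q] − [p]. For instance
  ∂[1,3] = [3] − [1].
The resulting 6×12 matrix has rank 5, and its Smith normal form has invariant factors (1,1,1,1,1).

∂_2: C_2 → C_1 maps a triangle to the signed sum of its edges. For instance
  ∂[1,2,5] = [2,5] − [1,5] + [1,2],
  ∂[3,4,5] = [4,5] − [3,5] + [3,4].
This gives a 12×6 integer matrix of rank 6; reducing to Smith normal form yields diagonal entries (1,1,1,1,1,1).

Reading off H_k = ker ∂_k / im ∂_{k+1}:

  H_1: rank ker ∂_1 − rank ∂_2 = (12 − 5) − 6 = 1, and the invariant factors of ∂_2 are all 1, so H_1 ≅ Z.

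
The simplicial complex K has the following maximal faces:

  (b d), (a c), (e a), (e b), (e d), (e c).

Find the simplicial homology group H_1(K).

H_1 = Z^2.

Take the total order a < b < c < d < e on the vertex set. Then K (dimension 1) consists of the simplices:

  0-simplices (5): a, b, c, d, e
  1-simplices (6): ac, ae, bd, be, ce, de

so the chain groups are C_0 ≅ Z^5, C_1 ≅ Z^6.

∂_1: C_1 → C_0 sends each edge [p,q] (with p < q) to q − p.
The 5×6 boundary matrix has rank 4 and Smith normal form diag(1,1,1,1).

Now H_k = ker ∂_k / im ∂_{k+1}, so:

  H_1: rank ker ∂_1 − rank ∂_2 = (6 − 4) − 0 = 2, and there is no ∂_2, so H_1 = Z^2.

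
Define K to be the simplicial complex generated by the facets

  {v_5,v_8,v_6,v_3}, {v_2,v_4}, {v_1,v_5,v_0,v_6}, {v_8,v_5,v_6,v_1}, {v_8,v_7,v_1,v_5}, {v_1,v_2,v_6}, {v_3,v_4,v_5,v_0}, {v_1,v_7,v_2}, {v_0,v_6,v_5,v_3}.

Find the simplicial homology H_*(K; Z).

H_0 = Z,  H_1 = Z,  H_2 = 0,  H_3 = 0.

Take the total order v_0 < v_1 < v_2 < v_3 < v_4 < v_5 < v_6 < v_7 < v_8 on the vertex set. Then K (dimension 3) consists of the simplices:

  0-simplices (9): [v_0], [v_1], [v_2], [v_3], [v_4], [v_5], [v_6], [v_7], [v_8]
  1-simplices (23): (23 of them)
  2-simplices (20): (20 of them)
  3-simplices (6): [v_0,v_1,v_5,v_6], [v_0,v_3,v_4,v_5], [v_0,v_3,v_5,v_6], [v_1,v_5,v_6,v_8], [v_1,v_5,v_7,v_8], [v_3,v_5,v_6,v_8]

giving chain groups C_0 ≅ Z^9, C_1 ≅ Z^23, C_2 ≅ Z^20, C_3 ≅ Z^6.

Boundary ∂_1: C_1 → C_0 is given by ∂[p,q] = [q] − [p].
This gives a 9×23 integer matrix of rank 8; reducing to Smith normal form yields diagonal entries (1,1,1,1,1,1,1,1).

∂_2: C_2 → C_1 maps a triangle to the signed sum of its edges. For instance
  ∂[v_1,v_5,v_8] = [v_5,v_8] − [v_1,v_8] + [v_1,v_5],
  ∂[v_0,v_1,v_6] = [v_1,v_6] − [v_0,v_6] + [v_0,v_1].
This gives a 23×20 integer matrix of rank 14; reducing to Smith normal form yields diagonal entries (1,1,1,1,1,1,1,1,1,1,1,1,1,1).

Boundary ∂_3: C_3 → C_2 sends each 3-simplex σ to the alternating sum Σ_i (−1)^i (σ with its i-th vertex removed). For instance
  ∂[v_1,v_5,v_6,v_8] = [v_5,v_6,v_8] − [v_1,v_6,v_8] + [v_1,v_5,v_8] − [v_1,v_5,v_6],
  ∂[v_3,v_5,v_6,v_8] = [v_5,v_6,v_8] − [v_3,v_6,v_8] + [v_3,v_5,v_8] − [v_3,v_5,v_6].
As a 20×6 matrix over Z this has rank 6, with invariant factors (1,1,1,1,1,1).

Now H_k = ker ∂_k / im ∂_{k+1}, so:

  H_0: rank C_0 − rank ∂_1 = 9 − 8 = 1, and the invariant factors of ∂_1 are all 1, so H_0 = Z.
  H_1: rank ker ∂_1 − rank ∂_2 = (23 − 8) − 14 = 1, and the invariant factors of ∂_2 are all 1, so H_1 = Z.
  H_2: rank ker ∂_2 − rank ∂_3 = (20 − 14) − 6 = 0, and the invariant factors of ∂_3 are all 1, so H_2 = 0.
  H_3: rank ker ∂_3 − rank ∂_4 = (6 − 6) − 0 = 0, and there is no ∂_4, so H_3 = 0.

As a check, the Euler characteristic is 9 − 23 + 20 − 6 = 0, which agrees with 1 − 1 + 0 − 0 = 0.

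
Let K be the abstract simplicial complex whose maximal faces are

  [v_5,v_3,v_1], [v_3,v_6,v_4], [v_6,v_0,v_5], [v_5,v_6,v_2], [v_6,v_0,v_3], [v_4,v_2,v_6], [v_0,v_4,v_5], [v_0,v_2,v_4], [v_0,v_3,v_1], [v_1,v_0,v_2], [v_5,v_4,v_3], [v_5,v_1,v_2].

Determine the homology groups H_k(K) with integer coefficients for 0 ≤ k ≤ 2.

Order the vertices as v_0 < v_1 < v_2 < v_3 < v_4 < v_5 < v_6. Listing each simplex with vertices in this order, K has dimension 2 with simplices:

  0-simplices (7): [v_0], [v_1], [v_2], [v_3], [v_4], [v_5], [v_6]
  1-simplices (18): (18 of them)
  2-simplices (12): (12 of them)

giving chain groups C_0 ≅ Z^7, C_1 ≅ Z^18, C_2 ≅ Z^12.

The boundary map ∂_1: C_1 → C_0 maps an edge to its endpoints' difference, ∂[p,q] = q − p.
As a 7×18 matrix over Z this has rank 6, with invariant factors (1,1,1,1,1,1).

∂_2: C_2 → C_1 sends each 2-simplex [p,q,r] to [q,r] − [p,r] + [p,q]. For instance
  ∂[v_2,v_5,v_6] = [v_5,v_6] − [v_2,v_6] + [v_2,v_5],
  ∂[v_1,v_2,v_5] = [v_2,v_5] − [v_1,v_5] + [v_1,v_2].
As a 18×12 matrix over Z this has rank 12, with invariant factors (1,1,1,1,1,1,1,1,1,1,1,2).

Computing H_k = (kernel of ∂_k) / (image of ∂_{k+1}):

  H_0: rank C_0 − rank ∂_1 = 7 − 6 = 1, and the invariant factors of ∂_1 are all 1, so H_0 ≅ Z.
  H_1: rank ker ∂_1 − rank ∂_2 = (18 − 6) − 12 = 0, and ∂_2 has invariant factor 2 > 1, so H_1 ≅ Z/2.
  H_2: rank ker ∂_2 − rank ∂_3 = (12 − 12) − 0 = 0, and there is no ∂_3, so H_2 ≅ 0.

H_0 = Z,  H_1 = Z/2,  H_2 = 0.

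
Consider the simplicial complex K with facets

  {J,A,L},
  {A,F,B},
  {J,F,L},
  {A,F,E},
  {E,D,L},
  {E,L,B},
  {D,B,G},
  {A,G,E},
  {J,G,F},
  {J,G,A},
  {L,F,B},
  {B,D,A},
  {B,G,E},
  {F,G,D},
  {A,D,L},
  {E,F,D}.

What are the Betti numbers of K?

b_0 = 1, b_1 = 2, b_2 = 1.

We work with the vertex ordering A < B < D < E < F < G < J < L. The simplices of K, each written with vertices in increasing order, are:

  0-simplices (8): A, B, D, E, F, G, J, L
  1-simplices (24): AB, AD, AE, AF, AG, AJ, AL, BD, BE, BF, BG, BL, DE, DF, DG, DL, EF, EG, EL, FG, FJ, FL, GJ, JL
  2-simplices (16): ABD, ABF, ADL, AEF, AEG, AGJ, AJL, BDG, BEG, BEL, BFL, DEF, DEL, DFG, FGJ, FJL

giving chain groups C_0 ≅ Z^8, C_1 ≅ Z^24, C_2 ≅ Z^16.

The boundary map ∂_1: C_1 → C_0 maps an edge to its endpoints' difference, ∂[p,q] = q − p.
The 8×24 boundary matrix has rank 7 and Smith normal form diag(1,1,1,1,1,1,1).

The boundary map ∂_2: C_2 → C_1 maps a triangle to the signed sum of its edges. For instance
  ∂DFG = FG − DG + DF,
  ∂BEG = EG − BG + BE.
The resulting 24×16 matrix has rank 15, and its Smith normal form has invariant factors (1,1,1,1,1,1,1,1,1,1,1,1,1,1,1).

Reading off H_k = ker ∂_k / im ∂_{k+1}:

  H_0: rank C_0 − rank ∂_1 = 8 − 7 = 1, and the invariant factors of ∂_1 are all 1, so H_0 = Z.
  H_1: rank ker ∂_1 − rank ∂_2 = (24 − 7) − 15 = 2, and the invariant factors of ∂_2 are all 1, so H_1 = Z^2.
  H_2: rank ker ∂_2 − rank ∂_3 = (16 − 15) − 0 = 1, and there is no ∂_3, so H_2 = Z.

Hence the Betti numbers are b_0 = 1, b_1 = 2, b_2 = 1.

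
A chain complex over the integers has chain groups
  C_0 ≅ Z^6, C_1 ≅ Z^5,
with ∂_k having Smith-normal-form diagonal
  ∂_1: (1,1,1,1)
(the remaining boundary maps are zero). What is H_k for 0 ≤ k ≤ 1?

H_0 ≅ Z^2,  H_1 ≅ Z.

H_0: b_0 = 6 − 0 − 4 = 2; torsion from ∂_1 factors > 1: none. So H_0 ≅ Z^2.
H_1: b_1 = 5 − 4 − 0 = 1; torsion from ∂_2 factors > 1: none. So H_1 ≅ Z.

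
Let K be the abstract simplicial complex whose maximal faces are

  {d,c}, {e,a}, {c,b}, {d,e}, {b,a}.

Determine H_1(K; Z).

H_1 = Z.

Take the total order a < b < c < d < e on the vertex set. Then K (dimension 1) consists of the simplices:

  0-simplices (5): a, b, c, d, e
  1-simplices (5): ab, ae, bc, cd, de

giving chain groups C_0 ≅ Z^5, C_1 ≅ Z^5.

∂_1: C_1 → C_0 is given by ∂[p,q] = [q] − [p]. For instance
  ∂de = e − d.
As a 5×5 matrix over Z this has rank 4, with invariant factors (1,1,1,1).

Reading off H_k = ker ∂_k / im ∂_{k+1}:

  H_1: rank ker ∂_1 − rank ∂_2 = (5 − 4) − 0 = 1, and there is no ∂_2, so H_1 = Z.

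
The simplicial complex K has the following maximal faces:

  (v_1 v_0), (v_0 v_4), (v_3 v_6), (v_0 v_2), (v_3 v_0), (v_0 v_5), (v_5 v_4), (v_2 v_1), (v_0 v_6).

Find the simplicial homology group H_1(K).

H_1 = Z^3.

We work with the vertex ordering v_0 < v_1 < v_2 < v_3 < v_4 < v_5 < v_6. The simplices of K, each written with vertices in increasing order, are:

  0-simplices (7): [v_0], [v_1], [v_2], [v_3], [v_4], [v_5], [v_6]
  1-simplices (9): [v_0,v_1], [v_0,v_2], [v_0,v_3], [v_0,v_4], [v_0,v_5], [v_0,v_6], [v_1,v_2], [v_3,v_6], [v_4,v_5]

Hence C_0 ≅ Z^7, C_1 ≅ Z^9.

∂_1: C_1 → C_0 is given by ∂[p,q] = [q] − [p].
This gives a 7×9 integer matrix of rank 6; reducing to Smith normal form yields diagonal entries (1,1,1,1,1,1).

Reading off H_k = ker ∂_k / im ∂_{k+1}:

  H_1: rank ker ∂_1 − rank ∂_2 = (9 − 6) − 0 = 3, and there is no ∂_2, so H_1 ≅ Z^3.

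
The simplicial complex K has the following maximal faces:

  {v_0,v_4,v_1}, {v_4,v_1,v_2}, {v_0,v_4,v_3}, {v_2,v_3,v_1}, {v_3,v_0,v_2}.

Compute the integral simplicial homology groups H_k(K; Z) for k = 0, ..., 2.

H_0 ≅ Z,  H_1 ≅ Z,  H_2 = 0.

Fix the vertex order v_0 < v_1 < v_2 < v_3 < v_4 and write every simplex with vertices in increasing order. Then dim K = 2 and the simplices of K are:

  0-simplices (5): [v_0], [v_1], [v_2], [v_3], [v_4]
  1-simplices (10): [v_0,v_1], [v_0,v_2], [v_0,v_3], [v_0,v_4], [v_1,v_2], [v_1,v_3], [v_1,v_4], [v_2,v_3], [v_2,v_4], [v_3,v_4]
  2-simplices (5): [v_0,v_1,v_4], [v_0,v_2,v_3], [v_0,v_3,v_4], [v_1,v_2,v_3], [v_1,v_2,v_4]

so the chain groups are C_0 ≅ Z^5, C_1 ≅ Z^10, C_2 ≅ Z^5.

∂_1: C_1 → C_0 is given by ∂[p,q] = [q] − [p]. For instance
  ∂[v_0,v_3] = [v_3] − [v_0].
The resulting 5×10 matrix has rank 4, and its Smith normal form has invariant factors (1,1,1,1).

Boundary ∂_2: C_2 → C_1 acts by ∂[p,q,r] = [q,r] − [p,r] + [p,q]. For instance
  ∂[v_0,v_3,v_4] = [v_3,v_4] − [v_0,v_4] + [v_0,v_3],
  ∂[v_1,v_2,v_3] = [v_2,v_3] − [v_1,v_3] + [v_1,v_2].
The resulting 10×5 matrix has rank 5, and its Smith normal form has invariant factors (1,1,1,1,1).

Reading off H_k = ker ∂_k / im ∂_{k+1}:

  H_0: rank C_0 − rank ∂_1 = 5 − 4 = 1, and the invariant factors of ∂_1 are all 1, so H_0 = Z.
  H_1: rank ker ∂_1 − rank ∂_2 = (10 − 4) − 5 = 1, and the invariant factors of ∂_2 are all 1, so H_1 = Z.
  H_2: rank ker ∂_2 − rank ∂_3 = (5 − 5) − 0 = 0, and there is no ∂_3, so H_2 = 0.

As a check, the Euler characteristic is 5 − 10 + 5 = 0, which agrees with 1 − 1 + 0 = 0.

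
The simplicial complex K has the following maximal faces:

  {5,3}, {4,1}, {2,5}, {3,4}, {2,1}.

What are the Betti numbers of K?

Order the vertices as 1 < 2 < 3 < 4 < 5. Listing each simplex with vertices in this order, K has dimension 1 with simplices:

  0-simplices (5): [1], [2], [3], [4], [5]
  1-simplices (5): [1,2], [1,4], [2,5], [3,4], [3,5]

Hence C_0 ≅ Z^5, C_1 ≅ Z^5.

∂_1: C_1 → C_0 is given by ∂[p,q] = [q] − [p]. For instance
  ∂[1,4] = [4] − [1].
As a 5×5 matrix over Z this has rank 4, with invariant factors (1,1,1,1).

Computing H_k = (kernel of ∂_k) / (image of ∂_{k+1}):

  H_0: rank C_0 − rank ∂_1 = 5 − 4 = 1, and the invariant factors of ∂_1 are all 1, so H_0 = Z.
  H_1: rank ker ∂_1 − rank ∂_2 = (5 − 4) − 0 = 1, and there is no ∂_2, so H_1 = Z.

As a check, the Euler characteristic is 5 − 5 = 0, which agrees with 1 − 1 = 0.
(K is a triangulation of the circle S^1.)

Hence the Betti numbers are b_0 = 1, b_1 = 1.

b_0 = 1, b_1 = 1.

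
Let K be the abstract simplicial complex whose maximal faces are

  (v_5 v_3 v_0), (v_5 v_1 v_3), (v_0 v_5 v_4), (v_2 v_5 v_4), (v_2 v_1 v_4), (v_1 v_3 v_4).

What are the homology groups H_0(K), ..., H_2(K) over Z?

H_0 ≅ Z,  H_1 ≅ Z,  H_2 = 0.

Order the vertices as v_0 < v_1 < v_2 < v_3 < v_4 < v_5. Listing each simplex with vertices in this order, K has dimension 2 with simplices:

  0-simplices (6): [v_0], [v_1], [v_2], [v_3], [v_4], [v_5]
  1-simplices (12): [v_0,v_3], [v_0,v_4], [v_0,v_5], [v_1,v_2], [v_1,v_3], [v_1,v_4], [v_1,v_5], [v_2,v_4], [v_2,v_5], [v_3,v_4], [v_3,v_5], [v_4,v_5]
  2-simplices (6): [v_0,v_3,v_5], [v_0,v_4,v_5], [v_1,v_2,v_4], [v_1,v_3,v_4], [v_1,v_3,v_5], [v_2,v_4,v_5]

so the chain groups are C_0 ≅ Z^6, C_1 ≅ Z^12, C_2 ≅ Z^6.

Boundary ∂_1: C_1 → C_0 is given by ∂[p,q] = [q] − [p]. For instance
  ∂[v_0,v_4] = [v_4] − [v_0].
The 6×12 boundary matrix has rank 5 and Smith normal form diag(1,1,1,1,1).

The boundary map ∂_2: C_2 → C_1 maps a triangle to the signed sum of its edges. For instance
  ∂[v_1,v_3,v_5] = [v_3,v_5] − [v_1,v_5] + [v_1,v_3],
  ∂[v_1,v_2,v_4] = [v_2,v_4] − [v_1,v_4] + [v_1,v_2].
The resulting 12×6 matrix has rank 6, and its Smith normal form has invariant factors (1,1,1,1,1,1).

From H_k ≅ ker(∂_k) / im(∂_{k+1}) we obtain:

  H_0: rank C_0 − rank ∂_1 = 6 − 5 = 1, and the invariant factors of ∂_1 are all 1, so H_0 = Z.
  H_1: rank ker ∂_1 − rank ∂_2 = (12 − 5) − 6 = 1, and the invariant factors of ∂_2 are all 1, so H_1 = Z.
  H_2: rank ker ∂_2 − rank ∂_3 = (6 − 6) − 0 = 0, and there is no ∂_3, so H_2 = 0.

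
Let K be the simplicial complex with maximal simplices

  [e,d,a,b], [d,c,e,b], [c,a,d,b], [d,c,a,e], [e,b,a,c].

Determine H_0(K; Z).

H_0 = Z.

Fix the vertex order a < b < c < d < e and write every simplex with vertices in increasing order. Then dim K = 3 and the simplices of K are:

  0-simplices (5): a, b, c, d, e
  1-simplices (10): ab, ac, ad, ae, bc, bd, be, cd, ce, de
  2-simplices (10): abc, abd, abe, acd, ace, ade, bcd, bce, bde, cde
  3-simplices (5): abcd, abce, abde, acde, bcde

so the chain groups are C_0 ≅ Z^5, C_1 ≅ Z^10, C_2 ≅ Z^10, C_3 ≅ Z^5.

Boundary ∂_1: C_1 → C_0 sends each edge [p,q] (with p < q) to q − p. For instance
  ∂bc = c − b.
This gives a 5×10 integer matrix of rank 4; reducing to Smith normal form yields diagonal entries (1,1,1,1).

∂_2: C_2 → C_1 sends each 2-simplex [p,q,r] to [q,r] − [p,r] + [p,q]. For instance
  ∂abe = be − ae + ab,
  ∂ace = ce − ae + ac.
The 10×10 boundary matrix has rank 6 and Smith normal form diag(1,1,1,1,1,1).

∂_3: C_3 → C_2 sends each 3-simplex σ to the alternating sum Σ_i (−1)^i (σ with its i-th vertex removed). For instance
  ∂abce = bce − ace + abe − abc,
  ∂bcde = cde − bde + bce − bcd.
The resulting 10×5 matrix has rank 4, and its Smith normal form has invariant factors (1,1,1,1).

Now H_k = ker ∂_k / im ∂_{k+1}, so:

  H_0: rank C_0 − rank ∂_1 = 5 − 4 = 1, and the invariant factors of ∂_1 are all 1, so H_0 ≅ Z.

(K is a triangulation of the 3-sphere S^3.)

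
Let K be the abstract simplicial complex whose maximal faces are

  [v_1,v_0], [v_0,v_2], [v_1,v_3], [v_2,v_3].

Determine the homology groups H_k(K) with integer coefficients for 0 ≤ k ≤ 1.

H_0 = Z,  H_1 = Z.

K has 4 vertices, 4 edges.
rank ∂_0 = 0, rank ∂_1 = 3 ⇒ b_0 = 4 − 0 − 3 = 1; all invariant factors of ∂_1 are 1 so no torsion. So H_0 = Z.
rank ∂_1 = 3, rank ∂_2 = 0 ⇒ b_1 = 4 − 3 − 0 = 1. So H_1 = Z.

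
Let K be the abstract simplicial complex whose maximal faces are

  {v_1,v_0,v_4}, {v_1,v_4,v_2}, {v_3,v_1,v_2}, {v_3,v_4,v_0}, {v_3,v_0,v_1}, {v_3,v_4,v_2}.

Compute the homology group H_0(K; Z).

H_0 = Z.

Order the vertices as v_0 < v_1 < v_2 < v_3 < v_4. Listing each simplex with vertices in this order, K has dimension 2 with simplices:

  0-simplices (5): [v_0], [v_1], [v_2], [v_3], [v_4]
  1-simplices (9): [v_0,v_1], [v_0,v_3], [v_0,v_4], [v_1,v_2], [v_1,v_3], [v_1,v_4], [v_2,v_3], [v_2,v_4], [v_3,v_4]
  2-simplices (6): [v_0,v_1,v_3], [v_0,v_1,v_4], [v_0,v_3,v_4], [v_1,v_2,v_3], [v_1,v_2,v_4], [v_2,v_3,v_4]

Hence C_0 ≅ Z^5, C_1 ≅ Z^9, C_2 ≅ Z^6.

∂_1: C_1 → C_0 sends each edge [p,q] (with p < q) to q − p. For instance
  ∂[v_0,v_4] = [v_4] − [v_0].
The 5×9 boundary matrix has rank 4 and Smith normal form diag(1,1,1,1).

∂_2: C_2 → C_1 maps a triangle to the signed sum of its edges. For instance
  ∂[v_0,v_3,v_4] = [v_3,v_4] − [v_0,v_4] + [v_0,v_3],
  ∂[v_0,v_1,v_4] = [v_1,v_4] − [v_0,v_4] + [v_0,v_1].
This gives a 9×6 integer matrix of rank 5; reducing to Smith normal form yields diagonal entries (1,1,1,1,1).

From H_k ≅ ker(∂_k) / im(∂_{k+1}) we obtain:

  H_0: rank C_0 − rank ∂_1 = 5 − 4 = 1, and the invariant factors of ∂_1 are all 1, so H_0 ≅ Z.

(K is a triangulation of the 2-sphere S^2.)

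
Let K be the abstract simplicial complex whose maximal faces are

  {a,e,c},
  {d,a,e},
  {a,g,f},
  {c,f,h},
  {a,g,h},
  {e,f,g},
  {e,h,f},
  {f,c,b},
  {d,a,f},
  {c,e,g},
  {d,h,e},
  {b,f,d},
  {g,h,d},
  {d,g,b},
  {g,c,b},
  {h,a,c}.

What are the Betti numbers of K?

b_0 = 1, b_1 = 2, b_2 = 1.

Order the vertices as a < b < c < d < e < f < g < h. Listing each simplex with vertices in this order, K has dimension 2 with simplices:

  0-simplices (8): a, b, c, d, e, f, g, h
  1-simplices (24): ac, ad, ae, af, ag, ah, bc, bd, bf, bg, ce, cf, cg, ch, de, df, dg, dh, ef, eg, eh, fg, fh, gh
  2-simplices (16): ace, ach, ade, adf, afg, agh, bcf, bcg, bdf, bdg, ceg, cfh, deh, dgh, efg, efh

so the chain groups are C_0 ≅ Z^8, C_1 ≅ Z^24, C_2 ≅ Z^16.

∂_1: C_1 → C_0 maps an edge to its endpoints' difference, ∂[p,q] = q − p. For instance
  ∂dh = h − d.
The 8×24 boundary matrix has rank 7 and Smith normal form diag(1,1,1,1,1,1,1).

∂_2: C_2 → C_1 acts by ∂[p,q,r] = [q,r] − [p,r] + [p,q]. For instance
  ∂bcf = cf − bf + bc,
  ∂dgh = gh − dh + dg.
This gives a 24×16 integer matrix of rank 15; reducing to Smith normal form yields diagonal entries (1,1,1,1,1,1,1,1,1,1,1,1,1,1,1).

Computing H_k = (kernel of ∂_k) / (image of ∂_{k+1}):

  H_0: rank C_0 − rank ∂_1 = 8 − 7 = 1, and the invariant factors of ∂_1 are all 1, so H_0 ≅ Z.
  H_1: rank ker ∂_1 − rank ∂_2 = (24 − 7) − 15 = 2, and the invariant factors of ∂_2 are all 1, so H_1 ≅ Z^2.
  H_2: rank ker ∂_2 − rank ∂_3 = (16 − 15) − 0 = 1, and there is no ∂_3, so H_2 ≅ Z.

As a check, the Euler characteristic is 8 − 24 + 16 = 0, which agrees with 1 − 2 + 1 = 0.

Hence the Betti numbers are b_0 = 1, b_1 = 2, b_2 = 1.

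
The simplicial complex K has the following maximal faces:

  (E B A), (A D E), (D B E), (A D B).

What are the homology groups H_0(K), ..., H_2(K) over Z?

H_0 = Z,  H_1 = 0,  H_2 = Z.

Take the total order A < B < D < E on the vertex set. Then K (dimension 2) consists of the simplices:

  0-simplices (4): A, B, D, E
  1-simplices (6): AB, AD, AE, BD, BE, DE
  2-simplices (4): ABD, ABE, ADE, BDE

so the chain groups are C_0 ≅ Z^4, C_1 ≅ Z^6, C_2 ≅ Z^4.

∂_1: C_1 → C_0 is given by ∂[p,q] = [q] − [p].
As a 4×6 matrix over Z this has rank 3, with invariant factors (1,1,1).

Boundary ∂_2: C_2 → C_1 acts by ∂[p,q,r] = [q,r] − [p,r] + [p,q]. For instance
  ∂ADE = DE − AE + AD,
  ∂BDE = DE − BE + BD.
The resulting 6×4 matrix has rank 3, and its Smith normal form has invariant factors (1,1,1).

Computing H_k = (kernel of ∂_k) / (image of ∂_{k+1}):

  H_0: rank C_0 − rank ∂_1 = 4 − 3 = 1, and the invariant factors of ∂_1 are all 1, so H_0 = Z.
  H_1: rank ker ∂_1 − rank ∂_2 = (6 − 3) − 3 = 0, and the invariant factors of ∂_2 are all 1, so H_1 = 0.
  H_2: rank ker ∂_2 − rank ∂_3 = (4 − 3) − 0 = 1, and there is no ∂_3, so H_2 = Z.

As a check, the Euler characteristic is 4 − 6 + 4 = 2, which agrees with 1 − 0 + 1 = 2.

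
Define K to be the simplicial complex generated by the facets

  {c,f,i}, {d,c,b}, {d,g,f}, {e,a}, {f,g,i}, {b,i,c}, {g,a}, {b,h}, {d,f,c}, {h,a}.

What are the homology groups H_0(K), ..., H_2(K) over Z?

H_0 = Z,  H_1 = Z,  H_2 = 0.

We work with the vertex ordering a < b < c < d < e < f < g < h < i. The simplices of K, each written with vertices in increasing order, are:

  0-simplices (9): a, b, c, d, e, f, g, h, i
  1-simplices (15): ae, ag, ah, bc, bd, bh, bi, cd, cf, ci, df, dg, fg, fi, gi
  2-simplices (6): bcd, bci, cdf, cfi, dfg, fgi

so the chain groups are C_0 ≅ Z^9, C_1 ≅ Z^15, C_2 ≅ Z^6.

Boundary ∂_1: C_1 → C_0 is given by ∂[p,q] = [q] − [p]. For instance
  ∂bc = c − b.
The resulting 9×15 matrix has rank 8, and its Smith normal form has invariant factors (1,1,1,1,1,1,1,1).

The boundary map ∂_2: C_2 → C_1 acts by ∂[p,q,r] = [q,r] − [p,r] + [p,q]. For instance
  ∂fgi = gi − fi + fg,
  ∂cdf = df − cf + cd.
The resulting 15×6 matrix has rank 6, and its Smith normal form has invariant factors (1,1,1,1,1,1).

Computing H_k = (kernel of ∂_k) / (image of ∂_{k+1}):

  H_0: rank C_0 − rank ∂_1 = 9 − 8 = 1, and the invariant factors of ∂_1 are all 1, so H_0 ≅ Z.
  H_1: rank ker ∂_1 − rank ∂_2 = (15 − 8) − 6 = 1, and the invariant factors of ∂_2 are all 1, so H_1 ≅ Z.
  H_2: rank ker ∂_2 − rank ∂_3 = (6 − 6) − 0 = 0, and there is no ∂_3, so H_2 ≅ 0.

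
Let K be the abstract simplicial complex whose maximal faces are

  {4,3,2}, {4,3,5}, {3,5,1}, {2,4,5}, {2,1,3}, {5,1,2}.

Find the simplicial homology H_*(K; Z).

K has 5 vertices, 9 edges, 6 triangles.
rank ∂_0 = 0, rank ∂_1 = 4 ⇒ b_0 = 5 − 0 − 4 = 1; all invariant factors of ∂_1 are 1 so no torsion. So H_0 = Z.
rank ∂_1 = 4, rank ∂_2 = 5 ⇒ b_1 = 9 − 4 − 5 = 0; all invariant factors of ∂_2 are 1 so no torsion. So H_1 = 0.
rank ∂_2 = 5, rank ∂_3 = 0 ⇒ b_2 = 6 − 5 − 0 = 1. So H_2 = Z.

H_0 = Z,  H_1 = 0,  H_2 = Z.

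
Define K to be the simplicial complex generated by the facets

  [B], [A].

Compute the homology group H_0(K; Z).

H_0 ≅ Z^2.

Order the vertices as A < B. Listing each simplex with vertices in this order, K has dimension 0 with simplices:

  0-simplices (2): A, B

Hence C_0 ≅ Z^2.

Computing H_k = (kernel of ∂_k) / (image of ∂_{k+1}):

  H_0: rank C_0 − rank ∂_1 = 2 − 0 = 2, and there is no ∂_1, so H_0 ≅ Z^2.

(K is a triangulation of a set of 2 points.)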